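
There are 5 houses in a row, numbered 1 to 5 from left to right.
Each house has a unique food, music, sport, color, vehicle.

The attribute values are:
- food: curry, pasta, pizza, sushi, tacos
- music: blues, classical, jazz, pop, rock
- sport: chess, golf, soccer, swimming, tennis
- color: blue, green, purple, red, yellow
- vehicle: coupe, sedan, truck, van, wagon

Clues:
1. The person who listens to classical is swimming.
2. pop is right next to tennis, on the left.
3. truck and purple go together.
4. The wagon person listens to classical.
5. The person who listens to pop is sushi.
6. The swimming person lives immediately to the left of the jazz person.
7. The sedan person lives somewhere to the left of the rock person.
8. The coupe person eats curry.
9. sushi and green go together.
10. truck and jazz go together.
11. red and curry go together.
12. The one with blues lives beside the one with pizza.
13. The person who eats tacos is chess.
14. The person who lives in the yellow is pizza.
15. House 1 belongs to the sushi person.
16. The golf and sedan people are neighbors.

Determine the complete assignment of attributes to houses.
Solution:

House | Food | Music | Sport | Color | Vehicle
----------------------------------------------
  1   | sushi | pop | golf | green | van
  2   | pasta | blues | tennis | blue | sedan
  3   | pizza | classical | swimming | yellow | wagon
  4   | tacos | jazz | chess | purple | truck
  5   | curry | rock | soccer | red | coupe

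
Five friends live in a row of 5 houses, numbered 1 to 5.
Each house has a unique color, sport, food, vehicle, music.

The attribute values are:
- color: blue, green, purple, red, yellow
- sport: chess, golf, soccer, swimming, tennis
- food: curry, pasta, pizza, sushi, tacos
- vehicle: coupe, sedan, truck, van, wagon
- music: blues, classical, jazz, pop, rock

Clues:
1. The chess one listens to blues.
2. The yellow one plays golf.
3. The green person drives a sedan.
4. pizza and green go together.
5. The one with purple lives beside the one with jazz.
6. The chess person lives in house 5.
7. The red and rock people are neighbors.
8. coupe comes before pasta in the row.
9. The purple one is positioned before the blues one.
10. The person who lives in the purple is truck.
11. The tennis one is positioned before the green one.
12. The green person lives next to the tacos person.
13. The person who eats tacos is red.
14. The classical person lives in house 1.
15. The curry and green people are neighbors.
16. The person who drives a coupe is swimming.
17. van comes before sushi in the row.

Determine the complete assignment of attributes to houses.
Solution:

House | Color | Sport | Food | Vehicle | Music
----------------------------------------------
  1   | purple | tennis | curry | truck | classical
  2   | green | soccer | pizza | sedan | jazz
  3   | red | swimming | tacos | coupe | pop
  4   | yellow | golf | pasta | van | rock
  5   | blue | chess | sushi | wagon | blues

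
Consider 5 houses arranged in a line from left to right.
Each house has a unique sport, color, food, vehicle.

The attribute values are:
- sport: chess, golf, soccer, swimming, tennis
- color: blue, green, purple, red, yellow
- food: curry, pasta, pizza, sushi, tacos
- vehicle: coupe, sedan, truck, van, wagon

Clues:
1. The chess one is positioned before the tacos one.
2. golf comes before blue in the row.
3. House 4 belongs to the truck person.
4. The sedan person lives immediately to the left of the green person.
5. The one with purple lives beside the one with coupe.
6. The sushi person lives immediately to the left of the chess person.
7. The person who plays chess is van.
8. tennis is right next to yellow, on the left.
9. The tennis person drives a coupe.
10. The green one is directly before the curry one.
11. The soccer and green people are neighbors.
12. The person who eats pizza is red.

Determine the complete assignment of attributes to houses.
Solution:

House | Sport | Color | Food | Vehicle
--------------------------------------
  1   | soccer | purple | pasta | sedan
  2   | tennis | green | sushi | coupe
  3   | chess | yellow | curry | van
  4   | golf | red | pizza | truck
  5   | swimming | blue | tacos | wagon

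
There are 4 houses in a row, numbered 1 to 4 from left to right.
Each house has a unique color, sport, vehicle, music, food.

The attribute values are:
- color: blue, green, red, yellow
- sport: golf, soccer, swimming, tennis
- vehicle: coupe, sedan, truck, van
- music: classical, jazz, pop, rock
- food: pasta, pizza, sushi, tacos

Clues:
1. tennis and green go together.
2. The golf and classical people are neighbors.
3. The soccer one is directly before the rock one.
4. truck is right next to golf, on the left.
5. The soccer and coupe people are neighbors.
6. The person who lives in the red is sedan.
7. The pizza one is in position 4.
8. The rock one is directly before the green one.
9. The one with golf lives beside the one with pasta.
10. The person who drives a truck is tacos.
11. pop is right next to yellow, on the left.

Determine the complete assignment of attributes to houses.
Solution:

House | Color | Sport | Vehicle | Music | Food
----------------------------------------------
  1   | blue | soccer | truck | pop | tacos
  2   | yellow | golf | coupe | rock | sushi
  3   | green | tennis | van | classical | pasta
  4   | red | swimming | sedan | jazz | pizza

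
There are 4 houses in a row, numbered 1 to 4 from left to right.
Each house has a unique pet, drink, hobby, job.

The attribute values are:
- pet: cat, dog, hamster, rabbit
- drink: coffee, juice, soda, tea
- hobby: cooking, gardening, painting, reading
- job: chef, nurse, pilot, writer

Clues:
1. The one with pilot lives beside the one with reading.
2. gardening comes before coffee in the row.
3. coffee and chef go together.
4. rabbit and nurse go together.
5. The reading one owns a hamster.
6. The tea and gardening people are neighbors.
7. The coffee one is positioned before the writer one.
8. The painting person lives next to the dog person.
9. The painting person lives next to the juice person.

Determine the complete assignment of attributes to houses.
Solution:

House | Pet | Drink | Hobby | Job
---------------------------------
  1   | rabbit | tea | painting | nurse
  2   | dog | juice | gardening | pilot
  3   | hamster | coffee | reading | chef
  4   | cat | soda | cooking | writer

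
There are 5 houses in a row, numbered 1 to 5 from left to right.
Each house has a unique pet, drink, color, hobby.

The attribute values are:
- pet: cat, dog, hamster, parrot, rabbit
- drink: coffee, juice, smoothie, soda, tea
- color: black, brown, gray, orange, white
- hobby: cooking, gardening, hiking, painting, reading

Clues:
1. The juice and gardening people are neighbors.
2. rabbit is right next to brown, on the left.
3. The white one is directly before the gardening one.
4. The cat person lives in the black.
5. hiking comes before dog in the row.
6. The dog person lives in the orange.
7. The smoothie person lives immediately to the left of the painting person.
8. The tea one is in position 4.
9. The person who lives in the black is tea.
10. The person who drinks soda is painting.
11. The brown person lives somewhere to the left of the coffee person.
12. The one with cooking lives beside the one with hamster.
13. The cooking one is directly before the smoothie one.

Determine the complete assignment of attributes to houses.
Solution:

House | Pet | Drink | Color | Hobby
-----------------------------------
  1   | rabbit | juice | white | cooking
  2   | hamster | smoothie | brown | gardening
  3   | parrot | soda | gray | painting
  4   | cat | tea | black | hiking
  5   | dog | coffee | orange | reading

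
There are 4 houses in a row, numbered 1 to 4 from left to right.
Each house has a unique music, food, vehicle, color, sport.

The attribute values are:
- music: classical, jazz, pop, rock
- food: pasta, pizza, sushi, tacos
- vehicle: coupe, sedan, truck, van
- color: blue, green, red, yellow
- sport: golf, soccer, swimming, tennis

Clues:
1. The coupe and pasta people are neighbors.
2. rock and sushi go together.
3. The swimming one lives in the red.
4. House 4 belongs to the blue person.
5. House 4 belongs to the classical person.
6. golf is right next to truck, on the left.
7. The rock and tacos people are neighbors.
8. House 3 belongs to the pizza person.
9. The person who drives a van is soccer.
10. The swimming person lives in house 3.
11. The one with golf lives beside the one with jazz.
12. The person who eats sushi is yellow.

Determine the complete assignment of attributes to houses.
Solution:

House | Music | Food | Vehicle | Color | Sport
----------------------------------------------
  1   | rock | sushi | sedan | yellow | golf
  2   | jazz | tacos | truck | green | tennis
  3   | pop | pizza | coupe | red | swimming
  4   | classical | pasta | van | blue | soccer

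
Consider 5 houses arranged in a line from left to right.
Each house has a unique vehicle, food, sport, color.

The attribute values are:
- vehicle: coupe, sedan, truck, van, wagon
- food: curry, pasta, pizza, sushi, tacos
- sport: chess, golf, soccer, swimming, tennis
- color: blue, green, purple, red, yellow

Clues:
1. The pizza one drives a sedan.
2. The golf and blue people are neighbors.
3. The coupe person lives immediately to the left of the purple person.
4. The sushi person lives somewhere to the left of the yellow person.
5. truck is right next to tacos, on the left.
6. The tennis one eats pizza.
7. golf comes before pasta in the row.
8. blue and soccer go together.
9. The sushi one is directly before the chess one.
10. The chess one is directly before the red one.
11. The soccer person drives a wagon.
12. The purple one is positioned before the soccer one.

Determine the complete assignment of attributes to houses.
Solution:

House | Vehicle | Food | Sport | Color
--------------------------------------
  1   | coupe | sushi | swimming | green
  2   | truck | curry | chess | purple
  3   | van | tacos | golf | red
  4   | wagon | pasta | soccer | blue
  5   | sedan | pizza | tennis | yellow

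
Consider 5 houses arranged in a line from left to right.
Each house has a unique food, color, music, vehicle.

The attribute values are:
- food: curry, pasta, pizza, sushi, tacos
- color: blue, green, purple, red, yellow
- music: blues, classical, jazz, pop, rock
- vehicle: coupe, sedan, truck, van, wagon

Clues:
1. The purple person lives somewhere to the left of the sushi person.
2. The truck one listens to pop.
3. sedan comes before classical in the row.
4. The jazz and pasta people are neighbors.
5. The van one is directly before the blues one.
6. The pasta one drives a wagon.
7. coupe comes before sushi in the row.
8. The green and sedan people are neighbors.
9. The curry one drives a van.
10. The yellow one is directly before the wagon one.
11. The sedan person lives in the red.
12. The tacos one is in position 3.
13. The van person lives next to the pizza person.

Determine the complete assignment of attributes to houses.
Solution:

House | Food | Color | Music | Vehicle
--------------------------------------
  1   | curry | green | rock | van
  2   | pizza | red | blues | sedan
  3   | tacos | yellow | jazz | coupe
  4   | pasta | purple | classical | wagon
  5   | sushi | blue | pop | truck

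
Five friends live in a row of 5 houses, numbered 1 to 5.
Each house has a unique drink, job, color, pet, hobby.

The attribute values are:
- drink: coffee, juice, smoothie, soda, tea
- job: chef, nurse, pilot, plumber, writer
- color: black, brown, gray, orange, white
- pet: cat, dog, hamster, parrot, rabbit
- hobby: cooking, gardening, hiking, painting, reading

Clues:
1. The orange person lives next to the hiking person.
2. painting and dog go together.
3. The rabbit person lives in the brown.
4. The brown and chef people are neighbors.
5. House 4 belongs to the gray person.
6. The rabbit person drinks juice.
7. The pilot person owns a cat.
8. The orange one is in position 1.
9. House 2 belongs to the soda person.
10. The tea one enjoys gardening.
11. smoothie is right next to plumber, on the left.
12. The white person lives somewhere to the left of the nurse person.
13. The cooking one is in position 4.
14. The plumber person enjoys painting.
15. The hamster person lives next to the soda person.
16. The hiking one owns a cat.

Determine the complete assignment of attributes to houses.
Solution:

House | Drink | Job | Color | Pet | Hobby
-----------------------------------------
  1   | tea | writer | orange | hamster | gardening
  2   | soda | pilot | white | cat | hiking
  3   | juice | nurse | brown | rabbit | reading
  4   | smoothie | chef | gray | parrot | cooking
  5   | coffee | plumber | black | dog | painting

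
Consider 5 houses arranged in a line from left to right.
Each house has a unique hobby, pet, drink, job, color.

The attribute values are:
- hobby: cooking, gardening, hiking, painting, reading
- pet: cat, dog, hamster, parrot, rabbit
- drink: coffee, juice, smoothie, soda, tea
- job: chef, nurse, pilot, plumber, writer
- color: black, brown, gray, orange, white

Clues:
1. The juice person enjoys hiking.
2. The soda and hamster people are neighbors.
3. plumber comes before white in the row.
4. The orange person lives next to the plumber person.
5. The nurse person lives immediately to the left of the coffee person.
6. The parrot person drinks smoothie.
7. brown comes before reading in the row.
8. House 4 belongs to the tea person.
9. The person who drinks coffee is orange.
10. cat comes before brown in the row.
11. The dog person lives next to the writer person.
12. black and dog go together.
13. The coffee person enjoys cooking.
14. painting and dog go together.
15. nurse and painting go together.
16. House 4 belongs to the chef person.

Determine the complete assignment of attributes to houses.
Solution:

House | Hobby | Pet | Drink | Job | Color
-----------------------------------------
  1   | painting | dog | soda | nurse | black
  2   | cooking | hamster | coffee | writer | orange
  3   | hiking | cat | juice | plumber | gray
  4   | gardening | rabbit | tea | chef | brown
  5   | reading | parrot | smoothie | pilot | white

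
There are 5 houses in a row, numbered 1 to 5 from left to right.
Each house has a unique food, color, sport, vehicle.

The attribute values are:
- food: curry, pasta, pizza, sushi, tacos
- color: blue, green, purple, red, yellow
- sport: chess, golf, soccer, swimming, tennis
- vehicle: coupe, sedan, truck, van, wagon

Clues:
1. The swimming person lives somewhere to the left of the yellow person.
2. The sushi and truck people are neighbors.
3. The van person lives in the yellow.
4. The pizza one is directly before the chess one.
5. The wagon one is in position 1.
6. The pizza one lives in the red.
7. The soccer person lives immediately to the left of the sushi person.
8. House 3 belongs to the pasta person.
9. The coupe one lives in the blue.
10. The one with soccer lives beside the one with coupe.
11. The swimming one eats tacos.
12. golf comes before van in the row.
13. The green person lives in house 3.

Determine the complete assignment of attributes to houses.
Solution:

House | Food | Color | Sport | Vehicle
--------------------------------------
  1   | pizza | red | soccer | wagon
  2   | sushi | blue | chess | coupe
  3   | pasta | green | golf | truck
  4   | tacos | purple | swimming | sedan
  5   | curry | yellow | tennis | van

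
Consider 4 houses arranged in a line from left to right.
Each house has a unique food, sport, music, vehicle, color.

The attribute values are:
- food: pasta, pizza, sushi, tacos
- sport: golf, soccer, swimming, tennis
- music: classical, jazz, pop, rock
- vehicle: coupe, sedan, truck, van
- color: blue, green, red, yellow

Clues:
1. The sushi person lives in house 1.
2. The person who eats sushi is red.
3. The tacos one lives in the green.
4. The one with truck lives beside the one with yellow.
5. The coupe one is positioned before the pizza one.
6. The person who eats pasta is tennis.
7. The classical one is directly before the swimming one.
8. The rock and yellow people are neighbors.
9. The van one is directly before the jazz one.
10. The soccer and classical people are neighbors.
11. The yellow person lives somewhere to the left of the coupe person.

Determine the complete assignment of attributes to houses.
Solution:

House | Food | Sport | Music | Vehicle | Color
----------------------------------------------
  1   | sushi | soccer | rock | truck | red
  2   | pasta | tennis | classical | van | yellow
  3   | tacos | swimming | jazz | coupe | green
  4   | pizza | golf | pop | sedan | blue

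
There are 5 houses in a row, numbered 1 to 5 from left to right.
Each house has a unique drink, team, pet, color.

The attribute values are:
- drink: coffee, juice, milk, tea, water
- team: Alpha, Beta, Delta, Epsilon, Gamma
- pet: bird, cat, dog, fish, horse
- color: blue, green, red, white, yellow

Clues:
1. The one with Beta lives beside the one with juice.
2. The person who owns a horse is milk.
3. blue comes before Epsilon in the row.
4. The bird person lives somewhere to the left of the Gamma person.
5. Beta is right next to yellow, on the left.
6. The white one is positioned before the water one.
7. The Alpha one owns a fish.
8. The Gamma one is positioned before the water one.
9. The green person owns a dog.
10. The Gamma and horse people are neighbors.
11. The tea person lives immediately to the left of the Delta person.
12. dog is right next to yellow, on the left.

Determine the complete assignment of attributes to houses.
Solution:

House | Drink | Team | Pet | Color
----------------------------------
  1   | tea | Beta | dog | green
  2   | juice | Delta | bird | yellow
  3   | coffee | Gamma | cat | blue
  4   | milk | Epsilon | horse | white
  5   | water | Alpha | fish | red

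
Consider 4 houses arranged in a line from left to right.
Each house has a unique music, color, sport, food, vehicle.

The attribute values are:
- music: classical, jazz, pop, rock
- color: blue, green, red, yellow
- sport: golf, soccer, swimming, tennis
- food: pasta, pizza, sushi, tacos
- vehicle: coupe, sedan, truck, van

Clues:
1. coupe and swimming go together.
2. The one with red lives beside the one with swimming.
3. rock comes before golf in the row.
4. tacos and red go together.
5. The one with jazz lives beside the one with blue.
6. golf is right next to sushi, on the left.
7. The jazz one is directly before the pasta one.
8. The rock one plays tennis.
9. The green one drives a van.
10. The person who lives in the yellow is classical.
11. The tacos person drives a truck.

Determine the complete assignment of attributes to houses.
Solution:

House | Music | Color | Sport | Food | Vehicle
----------------------------------------------
  1   | jazz | green | soccer | pizza | van
  2   | rock | blue | tennis | pasta | sedan
  3   | pop | red | golf | tacos | truck
  4   | classical | yellow | swimming | sushi | coupe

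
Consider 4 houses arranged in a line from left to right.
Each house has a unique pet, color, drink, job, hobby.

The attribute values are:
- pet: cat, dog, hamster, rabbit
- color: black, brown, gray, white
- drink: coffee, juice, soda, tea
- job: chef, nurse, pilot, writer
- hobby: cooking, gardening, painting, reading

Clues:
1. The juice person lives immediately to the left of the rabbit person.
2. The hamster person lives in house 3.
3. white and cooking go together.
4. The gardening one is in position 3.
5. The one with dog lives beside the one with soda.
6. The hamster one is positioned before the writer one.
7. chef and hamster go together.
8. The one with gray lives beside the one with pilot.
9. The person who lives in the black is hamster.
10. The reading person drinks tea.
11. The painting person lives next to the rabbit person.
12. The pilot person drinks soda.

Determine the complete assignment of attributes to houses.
Solution:

House | Pet | Color | Drink | Job | Hobby
-----------------------------------------
  1   | dog | gray | juice | nurse | painting
  2   | rabbit | white | soda | pilot | cooking
  3   | hamster | black | coffee | chef | gardening
  4   | cat | brown | tea | writer | reading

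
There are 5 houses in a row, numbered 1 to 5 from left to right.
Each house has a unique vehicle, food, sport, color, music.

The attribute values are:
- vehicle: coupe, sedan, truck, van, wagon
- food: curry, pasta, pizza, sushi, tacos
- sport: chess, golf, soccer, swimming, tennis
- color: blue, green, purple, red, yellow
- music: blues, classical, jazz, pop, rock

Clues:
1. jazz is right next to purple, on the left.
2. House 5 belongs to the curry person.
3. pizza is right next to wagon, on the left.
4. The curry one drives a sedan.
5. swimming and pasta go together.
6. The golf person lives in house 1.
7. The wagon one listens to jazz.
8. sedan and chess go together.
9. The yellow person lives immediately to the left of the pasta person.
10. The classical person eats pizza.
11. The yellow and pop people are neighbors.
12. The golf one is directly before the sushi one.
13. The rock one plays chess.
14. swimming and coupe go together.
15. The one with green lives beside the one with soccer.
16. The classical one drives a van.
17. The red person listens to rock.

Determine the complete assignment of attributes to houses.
Solution:

House | Vehicle | Food | Sport | Color | Music
----------------------------------------------
  1   | van | pizza | golf | green | classical
  2   | wagon | sushi | soccer | yellow | jazz
  3   | coupe | pasta | swimming | purple | pop
  4   | truck | tacos | tennis | blue | blues
  5   | sedan | curry | chess | red | rock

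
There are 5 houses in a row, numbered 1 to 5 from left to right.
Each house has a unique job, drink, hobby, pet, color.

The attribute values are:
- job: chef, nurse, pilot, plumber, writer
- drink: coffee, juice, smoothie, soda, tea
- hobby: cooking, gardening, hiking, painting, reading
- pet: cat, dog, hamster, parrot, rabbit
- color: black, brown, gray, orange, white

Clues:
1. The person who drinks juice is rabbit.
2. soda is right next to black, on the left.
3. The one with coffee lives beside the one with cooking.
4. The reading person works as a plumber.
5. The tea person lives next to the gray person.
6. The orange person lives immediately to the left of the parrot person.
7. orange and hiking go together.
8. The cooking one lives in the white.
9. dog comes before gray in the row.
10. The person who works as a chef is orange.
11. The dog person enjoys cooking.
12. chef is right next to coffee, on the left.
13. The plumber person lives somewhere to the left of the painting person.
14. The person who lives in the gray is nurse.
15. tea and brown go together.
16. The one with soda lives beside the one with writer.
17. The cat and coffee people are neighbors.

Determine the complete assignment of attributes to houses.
Solution:

House | Job | Drink | Hobby | Pet | Color
-----------------------------------------
  1   | chef | soda | hiking | cat | orange
  2   | writer | coffee | gardening | parrot | black
  3   | pilot | smoothie | cooking | dog | white
  4   | plumber | tea | reading | hamster | brown
  5   | nurse | juice | painting | rabbit | gray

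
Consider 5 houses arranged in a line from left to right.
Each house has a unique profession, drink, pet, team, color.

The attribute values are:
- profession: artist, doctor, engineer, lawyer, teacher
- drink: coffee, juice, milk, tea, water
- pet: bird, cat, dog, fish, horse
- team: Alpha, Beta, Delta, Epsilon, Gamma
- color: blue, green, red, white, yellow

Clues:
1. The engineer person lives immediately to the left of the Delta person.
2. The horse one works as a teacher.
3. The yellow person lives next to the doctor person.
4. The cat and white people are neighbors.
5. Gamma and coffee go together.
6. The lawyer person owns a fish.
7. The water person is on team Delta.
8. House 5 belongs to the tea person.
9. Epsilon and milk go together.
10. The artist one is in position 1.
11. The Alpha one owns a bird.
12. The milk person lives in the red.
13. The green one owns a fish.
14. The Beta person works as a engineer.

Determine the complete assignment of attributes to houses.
Solution:

House | Profession | Drink | Pet | Team | Color
-----------------------------------------------
  1   | artist | milk | cat | Epsilon | red
  2   | engineer | juice | dog | Beta | white
  3   | lawyer | water | fish | Delta | green
  4   | teacher | coffee | horse | Gamma | yellow
  5   | doctor | tea | bird | Alpha | blue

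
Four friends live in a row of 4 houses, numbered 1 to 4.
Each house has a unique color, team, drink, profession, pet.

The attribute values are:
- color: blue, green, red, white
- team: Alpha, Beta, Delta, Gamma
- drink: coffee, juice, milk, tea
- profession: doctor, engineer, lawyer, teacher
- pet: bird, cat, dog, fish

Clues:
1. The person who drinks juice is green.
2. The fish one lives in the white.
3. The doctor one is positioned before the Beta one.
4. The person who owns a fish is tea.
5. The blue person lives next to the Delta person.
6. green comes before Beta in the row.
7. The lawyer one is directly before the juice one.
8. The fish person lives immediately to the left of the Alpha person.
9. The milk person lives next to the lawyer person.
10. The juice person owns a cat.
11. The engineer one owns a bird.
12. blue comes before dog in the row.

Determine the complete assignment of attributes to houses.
Solution:

House | Color | Team | Drink | Profession | Pet
-----------------------------------------------
  1   | blue | Gamma | milk | engineer | bird
  2   | white | Delta | tea | lawyer | fish
  3   | green | Alpha | juice | doctor | cat
  4   | red | Beta | coffee | teacher | dog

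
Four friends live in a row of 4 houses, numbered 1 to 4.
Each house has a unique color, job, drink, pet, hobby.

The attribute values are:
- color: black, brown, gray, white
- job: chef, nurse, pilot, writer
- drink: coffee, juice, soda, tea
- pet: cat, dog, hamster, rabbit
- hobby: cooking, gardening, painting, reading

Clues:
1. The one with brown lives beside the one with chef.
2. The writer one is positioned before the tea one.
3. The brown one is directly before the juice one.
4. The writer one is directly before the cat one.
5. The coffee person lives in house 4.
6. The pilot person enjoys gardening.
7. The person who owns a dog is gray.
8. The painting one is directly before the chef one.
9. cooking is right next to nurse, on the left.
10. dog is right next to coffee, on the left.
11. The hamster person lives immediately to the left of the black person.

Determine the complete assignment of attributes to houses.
Solution:

House | Color | Job | Drink | Pet | Hobby
-----------------------------------------
  1   | brown | writer | soda | hamster | painting
  2   | black | chef | juice | cat | cooking
  3   | gray | nurse | tea | dog | reading
  4   | white | pilot | coffee | rabbit | gardening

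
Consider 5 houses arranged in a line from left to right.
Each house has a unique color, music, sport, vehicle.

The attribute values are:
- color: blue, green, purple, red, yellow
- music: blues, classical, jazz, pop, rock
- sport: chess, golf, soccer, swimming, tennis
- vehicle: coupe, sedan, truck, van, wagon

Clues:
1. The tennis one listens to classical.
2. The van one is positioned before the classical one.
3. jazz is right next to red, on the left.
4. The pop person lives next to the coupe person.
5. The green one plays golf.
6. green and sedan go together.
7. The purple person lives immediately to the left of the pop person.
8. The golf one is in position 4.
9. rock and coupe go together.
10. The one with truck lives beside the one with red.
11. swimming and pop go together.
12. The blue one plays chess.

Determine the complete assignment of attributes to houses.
Solution:

House | Color | Music | Sport | Vehicle
---------------------------------------
  1   | purple | jazz | soccer | truck
  2   | red | pop | swimming | van
  3   | blue | rock | chess | coupe
  4   | green | blues | golf | sedan
  5   | yellow | classical | tennis | wagon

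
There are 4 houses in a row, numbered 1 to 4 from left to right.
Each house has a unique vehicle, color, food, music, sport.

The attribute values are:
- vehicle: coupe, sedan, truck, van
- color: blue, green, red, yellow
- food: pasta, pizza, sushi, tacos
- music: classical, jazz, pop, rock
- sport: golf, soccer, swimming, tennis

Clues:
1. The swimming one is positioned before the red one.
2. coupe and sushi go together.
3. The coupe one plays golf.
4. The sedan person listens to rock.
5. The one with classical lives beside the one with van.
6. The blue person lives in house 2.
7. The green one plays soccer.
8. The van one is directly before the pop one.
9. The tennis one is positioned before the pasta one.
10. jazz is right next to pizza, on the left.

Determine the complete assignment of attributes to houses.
Solution:

House | Vehicle | Color | Food | Music | Sport
----------------------------------------------
  1   | coupe | yellow | sushi | classical | golf
  2   | van | blue | tacos | jazz | swimming
  3   | truck | red | pizza | pop | tennis
  4   | sedan | green | pasta | rock | soccer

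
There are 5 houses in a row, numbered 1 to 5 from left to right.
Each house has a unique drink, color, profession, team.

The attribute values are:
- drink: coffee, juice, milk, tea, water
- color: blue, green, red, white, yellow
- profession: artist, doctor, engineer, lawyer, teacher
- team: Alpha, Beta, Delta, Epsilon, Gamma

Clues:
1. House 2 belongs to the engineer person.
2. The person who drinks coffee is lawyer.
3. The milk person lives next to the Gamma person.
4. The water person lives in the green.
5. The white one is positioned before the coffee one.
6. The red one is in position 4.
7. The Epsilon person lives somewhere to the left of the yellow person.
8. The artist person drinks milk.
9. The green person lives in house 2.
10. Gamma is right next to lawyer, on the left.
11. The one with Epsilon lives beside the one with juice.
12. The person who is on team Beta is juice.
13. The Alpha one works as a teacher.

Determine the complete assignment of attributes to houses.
Solution:

House | Drink | Color | Profession | Team
-----------------------------------------
  1   | milk | white | artist | Delta
  2   | water | green | engineer | Gamma
  3   | coffee | blue | lawyer | Epsilon
  4   | juice | red | doctor | Beta
  5   | tea | yellow | teacher | Alpha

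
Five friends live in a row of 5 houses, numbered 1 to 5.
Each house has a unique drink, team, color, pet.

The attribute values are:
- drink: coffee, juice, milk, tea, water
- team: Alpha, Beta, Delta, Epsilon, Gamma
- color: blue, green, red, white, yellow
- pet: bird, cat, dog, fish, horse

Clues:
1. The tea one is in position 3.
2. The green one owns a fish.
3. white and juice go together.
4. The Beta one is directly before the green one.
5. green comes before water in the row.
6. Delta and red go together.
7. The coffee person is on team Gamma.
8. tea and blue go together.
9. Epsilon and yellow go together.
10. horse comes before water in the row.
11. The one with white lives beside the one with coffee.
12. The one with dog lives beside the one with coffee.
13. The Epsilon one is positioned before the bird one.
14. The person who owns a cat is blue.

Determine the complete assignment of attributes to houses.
Solution:

House | Drink | Team | Color | Pet
----------------------------------
  1   | juice | Beta | white | dog
  2   | coffee | Gamma | green | fish
  3   | tea | Alpha | blue | cat
  4   | milk | Epsilon | yellow | horse
  5   | water | Delta | red | bird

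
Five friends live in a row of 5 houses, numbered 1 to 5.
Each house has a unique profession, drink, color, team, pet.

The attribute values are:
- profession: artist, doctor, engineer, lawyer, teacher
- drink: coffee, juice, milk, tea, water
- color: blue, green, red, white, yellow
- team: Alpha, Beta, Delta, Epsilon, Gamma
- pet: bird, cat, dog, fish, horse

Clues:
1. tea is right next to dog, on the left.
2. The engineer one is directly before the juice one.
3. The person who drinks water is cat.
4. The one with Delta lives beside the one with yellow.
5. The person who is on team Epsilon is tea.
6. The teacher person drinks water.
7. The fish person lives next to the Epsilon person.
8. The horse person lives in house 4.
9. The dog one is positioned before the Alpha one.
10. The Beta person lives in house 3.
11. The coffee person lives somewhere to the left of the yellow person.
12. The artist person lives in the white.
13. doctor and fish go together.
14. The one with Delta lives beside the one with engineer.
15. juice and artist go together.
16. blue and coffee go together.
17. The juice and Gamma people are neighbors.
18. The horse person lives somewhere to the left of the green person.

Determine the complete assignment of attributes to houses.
Solution:

House | Profession | Drink | Color | Team | Pet
-----------------------------------------------
  1   | doctor | coffee | blue | Delta | fish
  2   | engineer | tea | yellow | Epsilon | bird
  3   | artist | juice | white | Beta | dog
  4   | lawyer | milk | red | Gamma | horse
  5   | teacher | water | green | Alpha | cat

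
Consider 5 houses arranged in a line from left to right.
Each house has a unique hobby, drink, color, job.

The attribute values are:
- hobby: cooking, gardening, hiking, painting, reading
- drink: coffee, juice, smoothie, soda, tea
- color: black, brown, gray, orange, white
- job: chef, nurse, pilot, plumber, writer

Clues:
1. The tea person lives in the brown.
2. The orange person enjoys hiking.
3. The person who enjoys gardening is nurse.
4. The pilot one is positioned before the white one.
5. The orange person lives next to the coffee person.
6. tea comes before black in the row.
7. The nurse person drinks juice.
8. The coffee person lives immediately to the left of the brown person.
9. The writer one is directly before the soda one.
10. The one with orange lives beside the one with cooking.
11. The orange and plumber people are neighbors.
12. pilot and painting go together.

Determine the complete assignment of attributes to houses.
Solution:

House | Hobby | Drink | Color | Job
-----------------------------------
  1   | hiking | smoothie | orange | chef
  2   | cooking | coffee | gray | plumber
  3   | reading | tea | brown | writer
  4   | painting | soda | black | pilot
  5   | gardening | juice | white | nurse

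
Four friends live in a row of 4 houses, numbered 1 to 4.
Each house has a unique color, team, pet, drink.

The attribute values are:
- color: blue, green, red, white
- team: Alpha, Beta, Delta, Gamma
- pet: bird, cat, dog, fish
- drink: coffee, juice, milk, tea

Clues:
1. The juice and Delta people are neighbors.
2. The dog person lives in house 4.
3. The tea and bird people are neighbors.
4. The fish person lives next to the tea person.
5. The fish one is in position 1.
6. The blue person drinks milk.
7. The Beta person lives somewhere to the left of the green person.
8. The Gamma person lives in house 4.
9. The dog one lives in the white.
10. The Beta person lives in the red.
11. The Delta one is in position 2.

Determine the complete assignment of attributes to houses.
Solution:

House | Color | Team | Pet | Drink
----------------------------------
  1   | red | Beta | fish | juice
  2   | green | Delta | cat | tea
  3   | blue | Alpha | bird | milk
  4   | white | Gamma | dog | coffee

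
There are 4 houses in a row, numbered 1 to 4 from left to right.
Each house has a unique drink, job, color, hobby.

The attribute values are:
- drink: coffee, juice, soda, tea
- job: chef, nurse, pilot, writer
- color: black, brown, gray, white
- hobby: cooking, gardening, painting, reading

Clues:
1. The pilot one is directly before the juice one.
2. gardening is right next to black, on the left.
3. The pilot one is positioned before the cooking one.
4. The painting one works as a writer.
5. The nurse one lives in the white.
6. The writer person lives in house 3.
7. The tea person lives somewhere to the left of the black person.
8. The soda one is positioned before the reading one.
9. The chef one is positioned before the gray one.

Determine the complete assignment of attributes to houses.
Solution:

House | Drink | Job | Color | Hobby
-----------------------------------
  1   | tea | pilot | brown | gardening
  2   | juice | chef | black | cooking
  3   | soda | writer | gray | painting
  4   | coffee | nurse | white | reading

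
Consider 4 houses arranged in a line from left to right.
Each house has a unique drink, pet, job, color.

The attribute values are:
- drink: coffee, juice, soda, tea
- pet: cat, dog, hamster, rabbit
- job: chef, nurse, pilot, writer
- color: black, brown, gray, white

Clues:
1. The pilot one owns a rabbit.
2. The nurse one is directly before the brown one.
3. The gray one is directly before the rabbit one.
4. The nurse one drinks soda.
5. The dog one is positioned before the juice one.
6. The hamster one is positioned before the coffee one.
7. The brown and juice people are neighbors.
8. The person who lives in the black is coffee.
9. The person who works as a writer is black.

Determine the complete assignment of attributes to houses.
Solution:

House | Drink | Pet | Job | Color
---------------------------------
  1   | soda | dog | nurse | gray
  2   | tea | rabbit | pilot | brown
  3   | juice | hamster | chef | white
  4   | coffee | cat | writer | black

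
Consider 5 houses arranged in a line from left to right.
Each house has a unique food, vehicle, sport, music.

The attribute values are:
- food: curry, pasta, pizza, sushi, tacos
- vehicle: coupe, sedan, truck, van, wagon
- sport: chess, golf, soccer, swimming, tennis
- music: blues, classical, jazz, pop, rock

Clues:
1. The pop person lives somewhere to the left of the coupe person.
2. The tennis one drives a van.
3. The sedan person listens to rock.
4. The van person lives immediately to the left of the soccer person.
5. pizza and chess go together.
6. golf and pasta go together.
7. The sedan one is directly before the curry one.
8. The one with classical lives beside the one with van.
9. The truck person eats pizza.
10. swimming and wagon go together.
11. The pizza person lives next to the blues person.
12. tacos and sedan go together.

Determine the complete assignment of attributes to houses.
Solution:

House | Food | Vehicle | Sport | Music
--------------------------------------
  1   | pizza | truck | chess | classical
  2   | sushi | van | tennis | blues
  3   | tacos | sedan | soccer | rock
  4   | curry | wagon | swimming | pop
  5   | pasta | coupe | golf | jazz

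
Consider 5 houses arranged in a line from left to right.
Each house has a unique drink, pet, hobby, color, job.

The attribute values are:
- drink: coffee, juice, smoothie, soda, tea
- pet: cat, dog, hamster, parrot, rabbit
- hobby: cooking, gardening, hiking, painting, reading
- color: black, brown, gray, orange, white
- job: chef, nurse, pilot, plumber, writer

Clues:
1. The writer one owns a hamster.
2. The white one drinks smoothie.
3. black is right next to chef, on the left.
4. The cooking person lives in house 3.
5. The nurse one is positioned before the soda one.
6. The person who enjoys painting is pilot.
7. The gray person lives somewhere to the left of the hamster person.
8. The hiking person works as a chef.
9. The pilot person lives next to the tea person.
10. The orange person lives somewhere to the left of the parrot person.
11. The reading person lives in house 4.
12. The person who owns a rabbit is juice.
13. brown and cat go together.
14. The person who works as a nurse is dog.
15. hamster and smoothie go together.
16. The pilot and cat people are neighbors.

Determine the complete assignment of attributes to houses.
Solution:

House | Drink | Pet | Hobby | Color | Job
-----------------------------------------
  1   | juice | rabbit | painting | black | pilot
  2   | tea | cat | hiking | brown | chef
  3   | coffee | dog | cooking | orange | nurse
  4   | soda | parrot | reading | gray | plumber
  5   | smoothie | hamster | gardening | white | writer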